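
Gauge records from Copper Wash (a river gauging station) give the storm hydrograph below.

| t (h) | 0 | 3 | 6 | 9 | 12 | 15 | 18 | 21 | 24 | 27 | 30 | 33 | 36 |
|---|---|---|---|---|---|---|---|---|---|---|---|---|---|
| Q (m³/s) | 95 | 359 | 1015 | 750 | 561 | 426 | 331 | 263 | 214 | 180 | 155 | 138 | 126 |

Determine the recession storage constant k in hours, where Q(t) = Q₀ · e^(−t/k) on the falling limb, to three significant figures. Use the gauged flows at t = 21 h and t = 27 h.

k ≈ 15.8 h

On the falling limb, Q drops from 263 to 180 m³/s between t = 21 h and t = 27 h (Δt = 6 h).
k = −Δt / ln(Q₂/Q₁) = −6 / ln(180/263) = 15.8 h.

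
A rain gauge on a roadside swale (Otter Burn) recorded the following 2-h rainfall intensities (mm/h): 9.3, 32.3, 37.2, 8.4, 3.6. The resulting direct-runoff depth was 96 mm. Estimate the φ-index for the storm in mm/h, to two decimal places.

φ ≈ 10.75 mm/h

Only the 2 blocks with intensity above φ contribute runoff: 32.3, 37.2 mm/h.
Σ(I−φ)·Δt = d  ⇒  (32.3+37.2 − 2φ)·2 = 96
φ = (69.50 − 96/2) / 2 = 10.75 mm/h.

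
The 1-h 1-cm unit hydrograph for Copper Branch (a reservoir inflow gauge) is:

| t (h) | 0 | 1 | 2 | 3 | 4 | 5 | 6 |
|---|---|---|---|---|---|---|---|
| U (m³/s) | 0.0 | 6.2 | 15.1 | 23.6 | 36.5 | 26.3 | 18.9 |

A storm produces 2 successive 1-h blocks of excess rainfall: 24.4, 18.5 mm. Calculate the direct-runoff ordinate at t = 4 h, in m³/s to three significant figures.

By discrete convolution, Q_j = Σ (P_i / 10 mm) · U_{j−i}.
At t = 4 h (j=4): Q = (24.4/10)·36.5 + (18.5/10)·23.6 = 133 m³/s.

Q ≈ 133 m³/s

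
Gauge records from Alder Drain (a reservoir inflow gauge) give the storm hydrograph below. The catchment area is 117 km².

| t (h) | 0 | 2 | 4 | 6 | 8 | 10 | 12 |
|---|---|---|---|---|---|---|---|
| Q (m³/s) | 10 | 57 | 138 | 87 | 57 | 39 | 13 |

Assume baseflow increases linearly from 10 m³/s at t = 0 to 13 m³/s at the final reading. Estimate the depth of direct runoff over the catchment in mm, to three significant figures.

d ≈ 19.7 mm

Direct runoff: 0.00, 46.50, 127.00, 75.50, 45.00, 26.50, 0.00 m³/s; ΣQ_DR = 320.5 m³/s.
V = ΣQ_DR · Δt = 320.5 × 7200 s = 2.308 × 10^6 m³.
Over A = 117 km², depth = V / A = 19.7 mm.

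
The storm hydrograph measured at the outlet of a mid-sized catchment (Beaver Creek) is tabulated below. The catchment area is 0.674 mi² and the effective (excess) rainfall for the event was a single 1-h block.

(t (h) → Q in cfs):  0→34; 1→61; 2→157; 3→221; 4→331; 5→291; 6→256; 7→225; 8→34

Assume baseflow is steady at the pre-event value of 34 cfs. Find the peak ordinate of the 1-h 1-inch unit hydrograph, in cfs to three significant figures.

U_p ≈ 99.1 cfs

Direct runoff: 0.0, 27.0, 123.0, 187.0, 297.0, 257.0, 222.0, 191.0, 0.0 cfs; ΣQ_DR = 1304 cfs, peak = 297.0 cfs.
Runoff depth d = ΣQ_DR·Δt / A = 1304 × 3600 / (0.674 mi²) = 2.998 in.
The 1-inch UH is the DRH scaled by (1 in)/d, so U_p = 297.0 × 1/2.998 = 99.1 cfs.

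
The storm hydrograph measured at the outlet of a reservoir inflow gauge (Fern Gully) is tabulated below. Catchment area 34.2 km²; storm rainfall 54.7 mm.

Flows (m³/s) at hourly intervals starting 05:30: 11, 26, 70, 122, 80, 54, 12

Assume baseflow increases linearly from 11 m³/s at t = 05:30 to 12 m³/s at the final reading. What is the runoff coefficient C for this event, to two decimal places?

C ≈ 0.57

ΣQ_DR = 294.5 m³/s; V = ΣQ_DR·Δt = 1.060 × 10^6 m³.
Runoff depth d = V / A = 31.00 mm.
C = d / P = 31.00 / 54.7 = 0.57.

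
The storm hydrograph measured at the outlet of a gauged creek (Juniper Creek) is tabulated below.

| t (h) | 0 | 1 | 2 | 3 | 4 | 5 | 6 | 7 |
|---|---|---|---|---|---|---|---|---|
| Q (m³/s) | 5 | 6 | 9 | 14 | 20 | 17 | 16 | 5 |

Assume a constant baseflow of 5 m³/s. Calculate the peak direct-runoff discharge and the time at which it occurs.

Subtracting baseflow gives direct-runoff ordinates: 0.0, 1.0, 4.0, 9.0, 15.0, 12.0, 11.0, 0.0 m³/s.
The maximum is 15.0 m³/s, occurring at the reading for t = 4 h.

Q_p = 15.0 m³/s at t = 4 h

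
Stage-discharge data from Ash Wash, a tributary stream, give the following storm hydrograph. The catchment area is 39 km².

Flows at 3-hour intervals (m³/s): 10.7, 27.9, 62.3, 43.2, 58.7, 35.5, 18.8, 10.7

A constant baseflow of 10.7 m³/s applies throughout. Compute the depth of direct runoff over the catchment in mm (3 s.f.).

Direct runoff: 0.0, 17.2, 51.6, 32.5, 48.0, 24.8, 8.1, 0.0 m³/s; ΣQ_DR = 182.2 m³/s.
V = ΣQ_DR · Δt = 182.2 × 10800 s = 1.968 × 10^6 m³.
Over A = 39 km², depth = V / A = 50.5 mm.

d ≈ 50.5 mm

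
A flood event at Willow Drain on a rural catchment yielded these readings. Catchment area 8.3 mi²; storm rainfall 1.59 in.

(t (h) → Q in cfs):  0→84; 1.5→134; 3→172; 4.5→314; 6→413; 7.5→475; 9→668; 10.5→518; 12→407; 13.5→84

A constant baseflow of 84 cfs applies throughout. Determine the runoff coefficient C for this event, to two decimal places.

C ≈ 0.43

ΣQ_DR = 2429 cfs; V = ΣQ_DR·Δt = 1.312 × 10^7 ft³.
Runoff depth d = V / A = 0.6802 in.
C = d / P = 0.6802 / 1.59 = 0.43.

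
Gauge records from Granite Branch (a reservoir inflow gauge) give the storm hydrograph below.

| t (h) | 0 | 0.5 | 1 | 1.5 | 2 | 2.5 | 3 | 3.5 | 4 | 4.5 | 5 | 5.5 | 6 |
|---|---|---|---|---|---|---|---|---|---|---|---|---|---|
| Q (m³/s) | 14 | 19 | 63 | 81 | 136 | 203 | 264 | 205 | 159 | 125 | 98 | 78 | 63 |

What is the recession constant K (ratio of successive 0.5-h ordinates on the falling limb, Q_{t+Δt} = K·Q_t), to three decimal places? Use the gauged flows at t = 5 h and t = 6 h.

K ≈ 0.802

Using the recession-limb readings at t = 5 h and t = 6 h: Q falls from 98 to 63 m³/s over 2 intervals.
K = (Q₂/Q₁)^(1/2) = (63/98)^(1/2) = 0.802.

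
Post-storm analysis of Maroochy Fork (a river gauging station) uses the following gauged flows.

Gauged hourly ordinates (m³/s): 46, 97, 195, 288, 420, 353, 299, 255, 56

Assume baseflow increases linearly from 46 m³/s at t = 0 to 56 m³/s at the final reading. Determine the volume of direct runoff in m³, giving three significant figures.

Direct-runoff ordinates (Q − Q_b): 0.00, 49.75, 146.50, 238.25, 369.00, 300.75, 245.50, 200.25, 0.00 m³/s.
ΣQ_DR = 1550 m³/s.
With Δt = 1 h = 3600 s, V = ΣQ_DR · Δt = 1550 × 3600 = 5.58 × 10^6 m³.

V ≈ 5.58 × 10^6 m³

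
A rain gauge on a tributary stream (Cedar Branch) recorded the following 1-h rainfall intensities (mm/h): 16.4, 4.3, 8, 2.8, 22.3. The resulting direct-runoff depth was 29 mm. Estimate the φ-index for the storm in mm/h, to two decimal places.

φ ≈ 5.90 mm/h

Only the 3 blocks with intensity above φ contribute runoff: 16.4, 8, 22.3 mm/h.
Σ(I−φ)·Δt = d  ⇒  (16.4+8+22.3 − 3φ)·1 = 29
φ = (46.70 − 29/1) / 3 = 5.90 mm/h.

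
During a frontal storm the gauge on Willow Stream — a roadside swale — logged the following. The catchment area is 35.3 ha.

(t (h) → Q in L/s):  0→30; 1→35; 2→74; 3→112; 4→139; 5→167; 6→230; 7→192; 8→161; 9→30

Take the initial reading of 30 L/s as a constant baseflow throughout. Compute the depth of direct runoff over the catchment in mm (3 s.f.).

d ≈ 8.87 mm

Direct runoff: 0.0, 5.0, 44.0, 82.0, 109.0, 137.0, 200.0, 162.0, 131.0, 0.0 L/s; ΣQ_DR = 870.0 L/s.
V = ΣQ_DR · Δt = 870.0 × 3600 s = 3.132 × 10^6 L.
Over A = 35.3 ha, depth = V / A = 8.87 mm.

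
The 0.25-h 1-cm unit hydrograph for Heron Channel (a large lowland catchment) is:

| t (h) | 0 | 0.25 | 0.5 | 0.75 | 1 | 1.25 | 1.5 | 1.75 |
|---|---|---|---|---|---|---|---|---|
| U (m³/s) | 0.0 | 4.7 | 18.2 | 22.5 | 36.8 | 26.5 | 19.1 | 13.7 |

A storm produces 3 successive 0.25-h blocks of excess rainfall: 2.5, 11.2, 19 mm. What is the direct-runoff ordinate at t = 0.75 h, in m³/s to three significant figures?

By discrete convolution, Q_j = Σ (P_i / 10 mm) · U_{j−i}.
At t = 0.75 h (j=3): Q = (2.5/10)·22.5 + (11.2/10)·18.2 + (19/10)·4.7 = 34.9 m³/s.

Q ≈ 34.9 m³/s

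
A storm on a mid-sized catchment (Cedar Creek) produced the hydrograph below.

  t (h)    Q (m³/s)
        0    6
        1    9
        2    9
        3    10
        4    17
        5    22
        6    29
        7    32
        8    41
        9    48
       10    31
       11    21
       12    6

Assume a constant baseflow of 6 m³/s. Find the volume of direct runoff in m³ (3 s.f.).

Direct-runoff ordinates (Q − Q_b): 0.0, 3.0, 3.0, 4.0, 11.0, 16.0, 23.0, 26.0, 35.0, 42.0, 25.0, 15.0, 0.0 m³/s.
ΣQ_DR = 203.0 m³/s.
With Δt = 1 h = 3600 s, V = ΣQ_DR · Δt = 203.0 × 3600 = 7.31 × 10^5 m³.

V ≈ 7.31 × 10^5 m³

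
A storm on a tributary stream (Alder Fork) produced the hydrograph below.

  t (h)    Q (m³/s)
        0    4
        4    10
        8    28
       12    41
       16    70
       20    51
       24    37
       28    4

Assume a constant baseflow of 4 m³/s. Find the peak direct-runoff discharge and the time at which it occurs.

Q_p = 66.0 m³/s at t = 16 h

Subtracting baseflow gives direct-runoff ordinates: 0.0, 6.0, 24.0, 37.0, 66.0, 47.0, 33.0, 0.0 m³/s.
The maximum is 66.0 m³/s, occurring at the reading for t = 16 h.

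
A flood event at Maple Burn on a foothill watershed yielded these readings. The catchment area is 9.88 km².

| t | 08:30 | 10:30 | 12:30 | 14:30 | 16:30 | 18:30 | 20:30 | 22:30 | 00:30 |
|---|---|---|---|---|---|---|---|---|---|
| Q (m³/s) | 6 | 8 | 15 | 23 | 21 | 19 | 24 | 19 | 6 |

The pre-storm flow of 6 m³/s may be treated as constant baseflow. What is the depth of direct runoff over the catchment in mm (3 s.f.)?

Direct runoff: 0.0, 2.0, 9.0, 17.0, 15.0, 13.0, 18.0, 13.0, 0.0 m³/s; ΣQ_DR = 87.00 m³/s.
V = ΣQ_DR · Δt = 87.00 × 7200 s = 6.264 × 10^5 m³.
Over A = 9.88 km², depth = V / A = 63.4 mm.

d ≈ 63.4 mm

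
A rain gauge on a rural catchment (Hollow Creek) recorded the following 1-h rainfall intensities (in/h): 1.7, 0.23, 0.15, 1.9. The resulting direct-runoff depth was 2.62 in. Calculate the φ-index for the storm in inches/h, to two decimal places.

φ ≈ 0.49 in/h

Only the 2 blocks with intensity above φ contribute runoff: 1.7, 1.9 in/h.
Σ(I−φ)·Δt = d  ⇒  (1.7+1.9 − 2φ)·1 = 2.62
φ = (3.600 − 2.62/1) / 2 = 0.49 in/h.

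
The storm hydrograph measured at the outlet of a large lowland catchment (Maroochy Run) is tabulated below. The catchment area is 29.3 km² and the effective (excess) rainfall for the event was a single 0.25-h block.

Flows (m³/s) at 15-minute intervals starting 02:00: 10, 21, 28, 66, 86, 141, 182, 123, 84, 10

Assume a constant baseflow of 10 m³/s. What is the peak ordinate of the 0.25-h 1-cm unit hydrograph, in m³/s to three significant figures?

U_p ≈ 86.0 m³/s

Direct runoff: 0.0, 11.0, 18.0, 56.0, 76.0, 131.0, 172.0, 113.0, 74.0, 0.0 m³/s; ΣQ_DR = 651.0 m³/s, peak = 172.0 m³/s.
Runoff depth d = ΣQ_DR·Δt / A = 651.0 × 900 / (29.3 km²) = 20.00 mm.
The 1-cm UH is the DRH scaled by (10 mm)/d, so U_p = 172.0 × 10/20.00 = 86.0 m³/s.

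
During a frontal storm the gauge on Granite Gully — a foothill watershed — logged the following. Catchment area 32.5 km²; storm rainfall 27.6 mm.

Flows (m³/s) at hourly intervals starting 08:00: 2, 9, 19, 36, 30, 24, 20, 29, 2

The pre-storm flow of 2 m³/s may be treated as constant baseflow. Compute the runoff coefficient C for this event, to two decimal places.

C ≈ 0.61

ΣQ_DR = 153.0 m³/s; V = ΣQ_DR·Δt = 5.508 × 10^5 m³.
Runoff depth d = V / A = 16.95 mm.
C = d / P = 16.95 / 27.6 = 0.61.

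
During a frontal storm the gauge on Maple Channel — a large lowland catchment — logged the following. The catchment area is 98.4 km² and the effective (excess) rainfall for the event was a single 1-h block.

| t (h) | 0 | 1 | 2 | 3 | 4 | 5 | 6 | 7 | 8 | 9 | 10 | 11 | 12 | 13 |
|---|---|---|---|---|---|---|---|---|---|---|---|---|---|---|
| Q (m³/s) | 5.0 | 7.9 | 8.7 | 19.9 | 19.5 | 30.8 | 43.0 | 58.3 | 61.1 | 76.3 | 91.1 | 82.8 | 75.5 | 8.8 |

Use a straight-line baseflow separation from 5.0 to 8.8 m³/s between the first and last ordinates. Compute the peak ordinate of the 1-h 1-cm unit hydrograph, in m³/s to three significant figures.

U_p ≈ 46.2 m³/s

Direct runoff: 0.00, 2.61, 3.12, 14.02, 13.33, 24.34, 36.25, 51.25, 53.76, 68.67, 83.18, 74.58, 66.99, 0.00 m³/s; ΣQ_DR = 492.1 m³/s, peak = 83.18 m³/s.
Runoff depth d = ΣQ_DR·Δt / A = 492.1 × 3600 / (98.4 km²) = 18.00 mm.
The 1-cm UH is the DRH scaled by (10 mm)/d, so U_p = 83.18 × 10/18.00 = 46.2 m³/s.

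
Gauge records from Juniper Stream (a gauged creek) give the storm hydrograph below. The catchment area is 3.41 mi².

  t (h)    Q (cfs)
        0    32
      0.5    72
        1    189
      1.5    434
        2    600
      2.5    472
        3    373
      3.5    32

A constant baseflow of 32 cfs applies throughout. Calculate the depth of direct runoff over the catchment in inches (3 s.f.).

d ≈ 0.443 in

Direct runoff: 0.0, 40.0, 157.0, 402.0, 568.0, 440.0, 341.0, 0.0 cfs; ΣQ_DR = 1948 cfs.
V = ΣQ_DR · Δt = 1948 × 1800 s = 3.506 × 10^6 ft³.
Over A = 3.41 mi², depth = V / A = 0.443 in.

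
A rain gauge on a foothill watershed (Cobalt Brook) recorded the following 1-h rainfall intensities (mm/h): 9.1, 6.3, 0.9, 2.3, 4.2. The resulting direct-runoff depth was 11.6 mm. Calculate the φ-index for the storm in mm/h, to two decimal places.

Only the 3 blocks with intensity above φ contribute runoff: 9.1, 6.3, 4.2 mm/h.
Σ(I−φ)·Δt = d  ⇒  (9.1+6.3+4.2 − 3φ)·1 = 11.6
φ = (19.60 − 11.6/1) / 3 = 2.67 mm/h.

φ ≈ 2.67 mm/h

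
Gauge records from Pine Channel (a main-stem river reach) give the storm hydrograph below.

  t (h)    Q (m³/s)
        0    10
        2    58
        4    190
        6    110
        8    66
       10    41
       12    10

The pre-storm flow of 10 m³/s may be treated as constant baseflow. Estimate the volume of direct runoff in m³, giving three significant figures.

V ≈ 2.99 × 10^6 m³

Direct-runoff ordinates (Q − Q_b): 0.0, 48.0, 180.0, 100.0, 56.0, 31.0, 0.0 m³/s.
ΣQ_DR = 415.0 m³/s.
With Δt = 2 h = 7200 s, V = ΣQ_DR · Δt = 415.0 × 7200 = 2.99 × 10^6 m³.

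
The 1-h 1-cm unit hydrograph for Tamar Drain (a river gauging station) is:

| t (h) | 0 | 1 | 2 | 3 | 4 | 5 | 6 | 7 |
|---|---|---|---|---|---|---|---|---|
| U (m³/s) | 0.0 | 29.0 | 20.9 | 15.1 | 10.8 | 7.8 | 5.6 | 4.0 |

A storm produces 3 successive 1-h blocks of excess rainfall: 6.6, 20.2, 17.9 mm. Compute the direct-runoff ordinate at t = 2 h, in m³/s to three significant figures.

By discrete convolution, Q_j = Σ (P_i / 10 mm) · U_{j−i}.
At t = 2 h (j=2): Q = (6.6/10)·20.9 + (20.2/10)·29.0 + (17.9/10)·0.0 = 72.4 m³/s.

Q ≈ 72.4 m³/s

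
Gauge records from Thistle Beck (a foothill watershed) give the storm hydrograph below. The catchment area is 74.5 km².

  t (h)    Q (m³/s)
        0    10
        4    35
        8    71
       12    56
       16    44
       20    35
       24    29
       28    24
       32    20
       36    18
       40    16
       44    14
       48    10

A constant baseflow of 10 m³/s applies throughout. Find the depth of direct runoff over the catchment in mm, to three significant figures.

d ≈ 48.7 mm

Direct runoff: 0.0, 25.0, 61.0, 46.0, 34.0, 25.0, 19.0, 14.0, 10.0, 8.0, 6.0, 4.0, 0.0 m³/s; ΣQ_DR = 252.0 m³/s.
V = ΣQ_DR · Δt = 252.0 × 14400 s = 3.629 × 10^6 m³.
Over A = 74.5 km², depth = V / A = 48.7 mm.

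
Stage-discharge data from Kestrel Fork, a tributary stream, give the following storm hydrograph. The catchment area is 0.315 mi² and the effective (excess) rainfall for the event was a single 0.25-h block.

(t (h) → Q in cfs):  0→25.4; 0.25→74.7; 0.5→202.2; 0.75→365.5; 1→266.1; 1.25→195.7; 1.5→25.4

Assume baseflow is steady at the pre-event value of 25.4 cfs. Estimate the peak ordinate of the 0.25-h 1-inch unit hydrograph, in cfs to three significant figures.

U_p ≈ 283 cfs

Direct runoff: 0.0, 49.3, 176.8, 340.1, 240.7, 170.3, 0.0 cfs; ΣQ_DR = 977.2 cfs, peak = 340.1 cfs.
Runoff depth d = ΣQ_DR·Δt / A = 977.2 × 900 / (0.315 mi²) = 1.202 in.
The 1-inch UH is the DRH scaled by (1 in)/d, so U_p = 340.1 × 1/1.202 = 283 cfs.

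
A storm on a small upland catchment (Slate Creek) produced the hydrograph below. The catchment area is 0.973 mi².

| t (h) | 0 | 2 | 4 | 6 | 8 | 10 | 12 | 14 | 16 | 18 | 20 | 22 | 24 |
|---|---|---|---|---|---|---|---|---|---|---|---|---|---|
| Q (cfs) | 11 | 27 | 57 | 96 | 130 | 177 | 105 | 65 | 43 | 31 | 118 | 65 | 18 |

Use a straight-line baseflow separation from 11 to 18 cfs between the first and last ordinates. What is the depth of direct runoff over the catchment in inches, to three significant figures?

Direct runoff: 0.00, 15.42, 44.83, 83.25, 116.67, 163.08, 90.50, 49.92, 27.33, 14.75, 101.17, 47.58, 0.00 cfs; ΣQ_DR = 754.5 cfs.
V = ΣQ_DR · Δt = 754.5 × 7200 s = 5.432 × 10^6 ft³.
Over A = 0.973 mi², depth = V / A = 2.40 in.

d ≈ 2.40 in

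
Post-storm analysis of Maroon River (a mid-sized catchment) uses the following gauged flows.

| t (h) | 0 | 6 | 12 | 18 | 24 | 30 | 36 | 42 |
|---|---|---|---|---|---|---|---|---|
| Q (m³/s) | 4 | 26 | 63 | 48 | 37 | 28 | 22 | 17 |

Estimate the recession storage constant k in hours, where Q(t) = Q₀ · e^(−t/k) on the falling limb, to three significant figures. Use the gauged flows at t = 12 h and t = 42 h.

On the falling limb, Q drops from 63 to 17 m³/s between t = 12 h and t = 42 h (Δt = 30 h).
k = −Δt / ln(Q₂/Q₁) = −30 / ln(17/63) = 22.9 h.

k ≈ 22.9 h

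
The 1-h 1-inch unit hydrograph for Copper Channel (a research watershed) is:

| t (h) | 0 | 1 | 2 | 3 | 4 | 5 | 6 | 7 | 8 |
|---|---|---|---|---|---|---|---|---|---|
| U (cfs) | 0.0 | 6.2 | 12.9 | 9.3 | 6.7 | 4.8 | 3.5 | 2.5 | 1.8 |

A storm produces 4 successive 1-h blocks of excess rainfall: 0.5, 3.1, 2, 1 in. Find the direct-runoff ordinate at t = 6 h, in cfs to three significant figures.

By discrete convolution, Q_j = Σ (P_i / 1 in) · U_{j−i}.
At t = 6 h (j=6): Q = (0.5/1)·3.5 + (3.1/1)·4.8 + (2/1)·6.7 + (1/1)·9.3 = 39.3 cfs.

Q ≈ 39.3 cfs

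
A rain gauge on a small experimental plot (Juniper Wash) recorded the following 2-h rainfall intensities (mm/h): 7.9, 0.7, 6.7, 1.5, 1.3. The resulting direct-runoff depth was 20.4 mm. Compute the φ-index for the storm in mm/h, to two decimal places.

Only the 2 blocks with intensity above φ contribute runoff: 7.9, 6.7 mm/h.
Σ(I−φ)·Δt = d  ⇒  (7.9+6.7 − 2φ)·2 = 20.4
φ = (14.60 − 20.4/2) / 2 = 2.20 mm/h.

φ ≈ 2.20 mm/h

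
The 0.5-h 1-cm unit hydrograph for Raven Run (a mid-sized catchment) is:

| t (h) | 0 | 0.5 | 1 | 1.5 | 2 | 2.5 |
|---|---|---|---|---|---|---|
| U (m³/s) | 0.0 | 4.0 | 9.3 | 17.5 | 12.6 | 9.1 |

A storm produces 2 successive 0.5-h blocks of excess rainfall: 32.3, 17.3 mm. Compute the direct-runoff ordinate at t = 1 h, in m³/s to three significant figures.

By discrete convolution, Q_j = Σ (P_i / 10 mm) · U_{j−i}.
At t = 1 h (j=2): Q = (32.3/10)·9.3 + (17.3/10)·4.0 = 37.0 m³/s.

Q ≈ 37.0 m³/s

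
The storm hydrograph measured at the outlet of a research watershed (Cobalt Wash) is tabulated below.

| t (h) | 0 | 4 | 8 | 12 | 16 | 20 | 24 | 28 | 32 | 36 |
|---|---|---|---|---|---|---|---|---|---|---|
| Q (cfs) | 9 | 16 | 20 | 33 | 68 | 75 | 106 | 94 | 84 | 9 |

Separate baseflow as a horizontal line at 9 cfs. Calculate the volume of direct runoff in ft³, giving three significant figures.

V ≈ 6.11 × 10^6 ft³

Direct-runoff ordinates (Q − Q_b): 0.0, 7.0, 11.0, 24.0, 59.0, 66.0, 97.0, 85.0, 75.0, 0.0 cfs.
ΣQ_DR = 424.0 cfs.
With Δt = 4 h = 14400 s, V = ΣQ_DR · Δt = 424.0 × 14400 = 6.11 × 10^6 ft³.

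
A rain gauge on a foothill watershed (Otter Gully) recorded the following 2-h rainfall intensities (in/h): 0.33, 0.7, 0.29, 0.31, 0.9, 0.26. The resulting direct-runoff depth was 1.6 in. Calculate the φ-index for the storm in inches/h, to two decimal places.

φ ≈ 0.40 in/h

Only the 2 blocks with intensity above φ contribute runoff: 0.7, 0.9 in/h.
Σ(I−φ)·Δt = d  ⇒  (0.7+0.9 − 2φ)·2 = 1.6
φ = (1.600 − 1.6/2) / 2 = 0.40 in/h.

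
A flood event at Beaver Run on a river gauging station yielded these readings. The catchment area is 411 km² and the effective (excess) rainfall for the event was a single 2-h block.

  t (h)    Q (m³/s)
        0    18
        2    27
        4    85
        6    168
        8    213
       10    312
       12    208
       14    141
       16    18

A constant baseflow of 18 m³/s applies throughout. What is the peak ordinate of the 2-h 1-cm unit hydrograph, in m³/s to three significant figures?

Direct runoff: 0.0, 9.0, 67.0, 150.0, 195.0, 294.0, 190.0, 123.0, 0.0 m³/s; ΣQ_DR = 1028 m³/s, peak = 294.0 m³/s.
Runoff depth d = ΣQ_DR·Δt / A = 1028 × 7200 / (411 km²) = 18.01 mm.
The 1-cm UH is the DRH scaled by (10 mm)/d, so U_p = 294.0 × 10/18.01 = 163 m³/s.

U_p ≈ 163 m³/s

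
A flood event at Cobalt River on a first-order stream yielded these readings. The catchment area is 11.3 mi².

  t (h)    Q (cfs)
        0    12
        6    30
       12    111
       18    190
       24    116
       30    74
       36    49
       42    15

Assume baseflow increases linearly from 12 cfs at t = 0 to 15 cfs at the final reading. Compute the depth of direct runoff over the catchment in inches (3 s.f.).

Direct runoff: 0.00, 17.57, 98.14, 176.71, 102.29, 59.86, 34.43, 0.00 cfs; ΣQ_DR = 489.0 cfs.
V = ΣQ_DR · Δt = 489.0 × 21600 s = 1.056 × 10^7 ft³.
Over A = 11.3 mi², depth = V / A = 0.402 in.

d ≈ 0.402 in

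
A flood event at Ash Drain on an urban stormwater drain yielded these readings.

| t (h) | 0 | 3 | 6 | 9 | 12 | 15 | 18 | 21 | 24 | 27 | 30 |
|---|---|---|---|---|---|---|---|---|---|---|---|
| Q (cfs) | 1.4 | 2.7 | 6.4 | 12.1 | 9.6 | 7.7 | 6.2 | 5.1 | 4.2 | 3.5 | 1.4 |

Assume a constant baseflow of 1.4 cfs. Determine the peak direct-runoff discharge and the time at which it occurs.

Q_p = 10.7 cfs at t = 9 h

Subtracting baseflow gives direct-runoff ordinates: 0.0, 1.3, 5.0, 10.7, 8.2, 6.3, 4.8, 3.7, 2.8, 2.1, 0.0 cfs.
The maximum is 10.7 cfs, occurring at the reading for t = 9 h.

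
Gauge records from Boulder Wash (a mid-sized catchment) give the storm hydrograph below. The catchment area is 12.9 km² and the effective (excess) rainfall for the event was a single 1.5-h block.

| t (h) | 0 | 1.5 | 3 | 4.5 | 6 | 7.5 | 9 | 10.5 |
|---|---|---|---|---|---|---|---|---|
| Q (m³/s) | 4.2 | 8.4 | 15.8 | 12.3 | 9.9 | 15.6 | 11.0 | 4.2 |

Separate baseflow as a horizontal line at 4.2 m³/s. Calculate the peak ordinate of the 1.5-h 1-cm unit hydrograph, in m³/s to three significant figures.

Direct runoff: 0.0, 4.2, 11.6, 8.1, 5.7, 11.4, 6.8, 0.0 m³/s; ΣQ_DR = 47.80 m³/s, peak = 11.6 m³/s.
Runoff depth d = ΣQ_DR·Δt / A = 47.80 × 5400 / (12.9 km²) = 20.01 mm.
The 1-cm UH is the DRH scaled by (10 mm)/d, so U_p = 11.6 × 10/20.01 = 5.80 m³/s.

U_p ≈ 5.80 m³/s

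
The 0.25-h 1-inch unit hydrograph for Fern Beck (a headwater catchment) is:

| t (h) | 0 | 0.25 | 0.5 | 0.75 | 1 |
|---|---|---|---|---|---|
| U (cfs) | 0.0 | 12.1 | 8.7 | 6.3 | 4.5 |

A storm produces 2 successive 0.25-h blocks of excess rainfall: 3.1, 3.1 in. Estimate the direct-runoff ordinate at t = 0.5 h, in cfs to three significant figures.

By discrete convolution, Q_j = Σ (P_i / 1 in) · U_{j−i}.
At t = 0.5 h (j=2): Q = (3.1/1)·8.7 + (3.1/1)·12.1 = 64.5 cfs.

Q ≈ 64.5 cfs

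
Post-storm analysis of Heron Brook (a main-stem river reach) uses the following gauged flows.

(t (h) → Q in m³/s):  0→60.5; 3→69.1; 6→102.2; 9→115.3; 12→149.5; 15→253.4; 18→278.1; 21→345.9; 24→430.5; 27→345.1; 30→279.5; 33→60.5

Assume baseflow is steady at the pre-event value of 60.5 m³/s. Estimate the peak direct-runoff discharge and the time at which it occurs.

Subtracting baseflow gives direct-runoff ordinates: 0.0, 8.6, 41.7, 54.8, 89.0, 192.9, 217.6, 285.4, 370.0, 284.6, 219.0, 0.0 m³/s.
The maximum is 370.0 m³/s, occurring at the reading for t = 24 h.

Q_p = 370.0 m³/s at t = 24 h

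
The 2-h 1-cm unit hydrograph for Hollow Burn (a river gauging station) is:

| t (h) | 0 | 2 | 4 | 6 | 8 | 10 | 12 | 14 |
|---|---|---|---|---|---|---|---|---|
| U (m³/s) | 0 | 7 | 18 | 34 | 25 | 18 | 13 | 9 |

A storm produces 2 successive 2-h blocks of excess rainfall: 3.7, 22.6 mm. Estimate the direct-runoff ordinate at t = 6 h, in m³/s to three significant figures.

Q ≈ 53.3 m³/s

By discrete convolution, Q_j = Σ (P_i / 10 mm) · U_{j−i}.
At t = 6 h (j=3): Q = (3.7/10)·34 + (22.6/10)·18 = 53.3 m³/s.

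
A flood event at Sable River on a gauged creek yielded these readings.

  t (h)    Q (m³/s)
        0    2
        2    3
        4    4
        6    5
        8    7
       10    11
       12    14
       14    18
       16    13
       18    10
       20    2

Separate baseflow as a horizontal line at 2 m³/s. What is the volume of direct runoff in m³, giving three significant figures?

Direct-runoff ordinates (Q − Q_b): 0.0, 1.0, 2.0, 3.0, 5.0, 9.0, 12.0, 16.0, 11.0, 8.0, 0.0 m³/s.
ΣQ_DR = 67.00 m³/s.
With Δt = 2 h = 7200 s, V = ΣQ_DR · Δt = 67.00 × 7200 = 4.82 × 10^5 m³.

V ≈ 4.82 × 10^5 m³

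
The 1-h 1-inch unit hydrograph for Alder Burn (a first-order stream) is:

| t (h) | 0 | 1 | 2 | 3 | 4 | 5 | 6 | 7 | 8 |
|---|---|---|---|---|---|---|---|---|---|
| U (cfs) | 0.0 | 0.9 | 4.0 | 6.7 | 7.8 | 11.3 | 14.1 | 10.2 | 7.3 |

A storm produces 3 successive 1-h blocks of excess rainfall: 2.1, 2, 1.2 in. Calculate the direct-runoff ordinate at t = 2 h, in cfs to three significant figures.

By discrete convolution, Q_j = Σ (P_i / 1 in) · U_{j−i}.
At t = 2 h (j=2): Q = (2.1/1)·4.0 + (2/1)·0.9 + (1.2/1)·0.0 = 10.2 cfs.

Q ≈ 10.2 cfs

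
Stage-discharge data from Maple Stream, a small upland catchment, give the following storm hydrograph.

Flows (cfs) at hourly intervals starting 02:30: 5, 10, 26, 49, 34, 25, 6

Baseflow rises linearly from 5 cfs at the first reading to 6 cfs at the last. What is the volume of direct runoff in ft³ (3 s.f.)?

V ≈ 4.19 × 10^5 ft³

Direct-runoff ordinates (Q − Q_b): 0.00, 4.83, 20.67, 43.50, 28.33, 19.17, 0.00 cfs.
ΣQ_DR = 116.5 cfs.
With Δt = 1 h = 3600 s, V = ΣQ_DR · Δt = 116.5 × 3600 = 4.19 × 10^5 ft³.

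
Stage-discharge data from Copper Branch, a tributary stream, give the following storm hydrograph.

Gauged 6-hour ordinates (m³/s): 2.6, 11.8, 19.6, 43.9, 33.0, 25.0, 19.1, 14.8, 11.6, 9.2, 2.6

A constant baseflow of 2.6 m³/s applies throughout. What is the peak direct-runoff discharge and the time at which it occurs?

Q_p = 41.3 m³/s at t = 18 h

Subtracting baseflow gives direct-runoff ordinates: 0.0, 9.2, 17.0, 41.3, 30.4, 22.4, 16.5, 12.2, 9.0, 6.6, 0.0 m³/s.
The maximum is 41.3 m³/s, occurring at the reading for t = 18 h.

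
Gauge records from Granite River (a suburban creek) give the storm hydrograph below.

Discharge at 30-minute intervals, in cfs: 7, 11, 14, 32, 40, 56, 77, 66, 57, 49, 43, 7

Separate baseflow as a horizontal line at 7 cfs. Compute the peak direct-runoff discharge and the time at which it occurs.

Subtracting baseflow gives direct-runoff ordinates: 0.0, 4.0, 7.0, 25.0, 33.0, 49.0, 70.0, 59.0, 50.0, 42.0, 36.0, 0.0 cfs.
The maximum is 70.0 cfs, occurring at the reading for t = 3 h.

Q_p = 70.0 cfs at t = 3 h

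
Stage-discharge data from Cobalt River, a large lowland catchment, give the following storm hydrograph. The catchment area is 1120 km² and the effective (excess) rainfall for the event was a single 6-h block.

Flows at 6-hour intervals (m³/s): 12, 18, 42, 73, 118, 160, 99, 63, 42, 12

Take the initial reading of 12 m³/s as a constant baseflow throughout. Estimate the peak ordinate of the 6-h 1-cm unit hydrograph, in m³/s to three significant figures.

U_p ≈ 148 m³/s

Direct runoff: 0.0, 6.0, 30.0, 61.0, 106.0, 148.0, 87.0, 51.0, 30.0, 0.0 m³/s; ΣQ_DR = 519.0 m³/s, peak = 148.0 m³/s.
Runoff depth d = ΣQ_DR·Δt / A = 519.0 × 21600 / (1120 km²) = 10.01 mm.
The 1-cm UH is the DRH scaled by (10 mm)/d, so U_p = 148.0 × 10/10.01 = 148 m³/s.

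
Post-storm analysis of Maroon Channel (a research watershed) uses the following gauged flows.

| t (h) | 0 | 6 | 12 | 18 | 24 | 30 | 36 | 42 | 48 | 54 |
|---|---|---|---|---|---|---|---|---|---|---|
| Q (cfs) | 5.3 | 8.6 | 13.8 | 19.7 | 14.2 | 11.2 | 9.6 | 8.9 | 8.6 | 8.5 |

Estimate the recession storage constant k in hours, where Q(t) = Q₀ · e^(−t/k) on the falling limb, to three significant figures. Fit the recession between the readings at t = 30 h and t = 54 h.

k ≈ 87.0 h

On the falling limb, Q drops from 11.2 to 8.5 cfs between t = 30 h and t = 54 h (Δt = 24 h).
k = −Δt / ln(Q₂/Q₁) = −24 / ln(8.5/11.2) = 87.0 h.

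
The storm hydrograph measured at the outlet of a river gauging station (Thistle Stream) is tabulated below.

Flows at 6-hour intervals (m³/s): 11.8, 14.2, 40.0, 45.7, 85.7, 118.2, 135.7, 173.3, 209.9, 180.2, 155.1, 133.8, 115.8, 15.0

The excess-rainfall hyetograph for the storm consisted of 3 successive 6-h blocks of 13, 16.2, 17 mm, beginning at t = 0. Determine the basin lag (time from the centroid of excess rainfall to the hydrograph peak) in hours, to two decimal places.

t_L ≈ 38.48 h

Centroid of excess rainfall: t_c = Σ P_i·t̄_i / ΣP_i = 9.5195 h (block centres at 3, 9, 15 h).
Hydrograph peak occurs at t = 48 h, so basin lag t_L = 48 − 9.5195 = 38.48 h.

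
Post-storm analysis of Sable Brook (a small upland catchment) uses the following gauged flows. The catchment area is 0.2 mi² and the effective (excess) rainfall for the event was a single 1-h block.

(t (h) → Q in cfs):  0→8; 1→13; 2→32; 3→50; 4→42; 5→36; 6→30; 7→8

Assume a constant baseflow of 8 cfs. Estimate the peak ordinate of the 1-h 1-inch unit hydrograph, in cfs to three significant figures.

U_p ≈ 35.0 cfs

Direct runoff: 0.0, 5.0, 24.0, 42.0, 34.0, 28.0, 22.0, 0.0 cfs; ΣQ_DR = 155.0 cfs, peak = 42.0 cfs.
Runoff depth d = ΣQ_DR·Δt / A = 155.0 × 3600 / (0.2 mi²) = 1.201 in.
The 1-inch UH is the DRH scaled by (1 in)/d, so U_p = 42.0 × 1/1.201 = 35.0 cfs.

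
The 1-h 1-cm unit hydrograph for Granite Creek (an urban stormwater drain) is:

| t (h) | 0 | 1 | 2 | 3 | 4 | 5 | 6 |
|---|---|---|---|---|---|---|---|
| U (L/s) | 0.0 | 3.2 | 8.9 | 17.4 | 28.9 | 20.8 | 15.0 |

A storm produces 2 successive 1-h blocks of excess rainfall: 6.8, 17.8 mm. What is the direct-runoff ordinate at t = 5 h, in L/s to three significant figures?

Q ≈ 65.6 L/s

By discrete convolution, Q_j = Σ (P_i / 10 mm) · U_{j−i}.
At t = 5 h (j=5): Q = (6.8/10)·20.8 + (17.8/10)·28.9 = 65.6 L/s.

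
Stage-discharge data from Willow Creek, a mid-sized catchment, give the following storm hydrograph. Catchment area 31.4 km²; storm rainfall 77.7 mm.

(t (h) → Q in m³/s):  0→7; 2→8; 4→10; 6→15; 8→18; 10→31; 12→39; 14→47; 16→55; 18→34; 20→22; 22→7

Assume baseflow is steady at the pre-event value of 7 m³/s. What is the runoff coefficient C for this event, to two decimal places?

ΣQ_DR = 209.0 m³/s; V = ΣQ_DR·Δt = 1.505 × 10^6 m³.
Runoff depth d = V / A = 47.92 mm.
C = d / P = 47.92 / 77.7 = 0.62.

C ≈ 0.62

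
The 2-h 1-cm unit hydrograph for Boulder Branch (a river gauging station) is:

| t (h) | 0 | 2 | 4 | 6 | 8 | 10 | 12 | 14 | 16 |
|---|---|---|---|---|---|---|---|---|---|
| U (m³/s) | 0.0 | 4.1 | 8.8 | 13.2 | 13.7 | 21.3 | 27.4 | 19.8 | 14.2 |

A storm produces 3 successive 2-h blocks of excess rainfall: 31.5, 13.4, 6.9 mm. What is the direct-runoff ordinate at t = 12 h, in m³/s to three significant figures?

Q ≈ 124 m³/s

By discrete convolution, Q_j = Σ (P_i / 10 mm) · U_{j−i}.
At t = 12 h (j=6): Q = (31.5/10)·27.4 + (13.4/10)·21.3 + (6.9/10)·13.7 = 124 m³/s.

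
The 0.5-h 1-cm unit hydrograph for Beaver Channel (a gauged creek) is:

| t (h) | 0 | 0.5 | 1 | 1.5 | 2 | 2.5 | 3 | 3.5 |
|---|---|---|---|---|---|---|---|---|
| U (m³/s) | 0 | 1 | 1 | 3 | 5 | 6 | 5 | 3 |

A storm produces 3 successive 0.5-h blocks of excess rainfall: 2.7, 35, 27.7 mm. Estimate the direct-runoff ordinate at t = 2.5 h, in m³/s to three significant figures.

Q ≈ 27.4 m³/s

By discrete convolution, Q_j = Σ (P_i / 10 mm) · U_{j−i}.
At t = 2.5 h (j=5): Q = (2.7/10)·6 + (35/10)·5 + (27.7/10)·3 = 27.4 m³/s.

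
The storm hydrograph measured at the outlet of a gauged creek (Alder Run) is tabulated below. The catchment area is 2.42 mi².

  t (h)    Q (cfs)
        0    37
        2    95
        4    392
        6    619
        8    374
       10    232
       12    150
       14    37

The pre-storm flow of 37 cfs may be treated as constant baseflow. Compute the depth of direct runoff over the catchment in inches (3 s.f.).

d ≈ 2.10 in

Direct runoff: 0.0, 58.0, 355.0, 582.0, 337.0, 195.0, 113.0, 0.0 cfs; ΣQ_DR = 1640 cfs.
V = ΣQ_DR · Δt = 1640 × 7200 s = 1.181 × 10^7 ft³.
Over A = 2.42 mi², depth = V / A = 2.10 in.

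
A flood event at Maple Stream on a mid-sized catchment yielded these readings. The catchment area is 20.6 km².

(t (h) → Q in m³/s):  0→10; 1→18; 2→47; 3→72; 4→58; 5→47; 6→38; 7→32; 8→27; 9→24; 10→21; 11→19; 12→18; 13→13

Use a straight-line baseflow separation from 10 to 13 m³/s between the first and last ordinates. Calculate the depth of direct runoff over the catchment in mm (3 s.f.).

d ≈ 49.5 mm

Direct runoff: 0.00, 7.77, 36.54, 61.31, 47.08, 35.85, 26.62, 20.38, 15.15, 11.92, 8.69, 6.46, 5.23, 0.00 m³/s; ΣQ_DR = 283.0 m³/s.
V = ΣQ_DR · Δt = 283.0 × 3600 s = 1.019 × 10^6 m³.
Over A = 20.6 km², depth = V / A = 49.5 mm.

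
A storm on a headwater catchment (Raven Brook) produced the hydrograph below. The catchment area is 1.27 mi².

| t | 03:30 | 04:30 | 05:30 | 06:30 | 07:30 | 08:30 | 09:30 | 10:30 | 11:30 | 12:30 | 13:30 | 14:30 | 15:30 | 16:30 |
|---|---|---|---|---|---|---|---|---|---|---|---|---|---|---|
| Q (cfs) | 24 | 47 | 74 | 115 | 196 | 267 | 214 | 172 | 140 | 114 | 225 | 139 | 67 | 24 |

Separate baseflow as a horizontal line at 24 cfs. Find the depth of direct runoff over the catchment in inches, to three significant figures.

Direct runoff: 0.0, 23.0, 50.0, 91.0, 172.0, 243.0, 190.0, 148.0, 116.0, 90.0, 201.0, 115.0, 43.0, 0.0 cfs; ΣQ_DR = 1482 cfs.
V = ΣQ_DR · Δt = 1482 × 3600 s = 5.335 × 10^6 ft³.
Over A = 1.27 mi², depth = V / A = 1.81 in.

d ≈ 1.81 in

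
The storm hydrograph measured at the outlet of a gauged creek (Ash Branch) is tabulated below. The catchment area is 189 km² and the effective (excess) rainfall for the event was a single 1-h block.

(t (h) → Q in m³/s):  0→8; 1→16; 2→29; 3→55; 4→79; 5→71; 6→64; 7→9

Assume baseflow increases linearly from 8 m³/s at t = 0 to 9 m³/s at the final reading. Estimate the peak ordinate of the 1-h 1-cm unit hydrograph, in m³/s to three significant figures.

U_p ≈ 141 m³/s

Direct runoff: 0.00, 7.86, 20.71, 46.57, 70.43, 62.29, 55.14, 0.00 m³/s; ΣQ_DR = 263.0 m³/s, peak = 70.43 m³/s.
Runoff depth d = ΣQ_DR·Δt / A = 263.0 × 3600 / (189 km²) = 5.010 mm.
The 1-cm UH is the DRH scaled by (10 mm)/d, so U_p = 70.43 × 10/5.010 = 141 m³/s.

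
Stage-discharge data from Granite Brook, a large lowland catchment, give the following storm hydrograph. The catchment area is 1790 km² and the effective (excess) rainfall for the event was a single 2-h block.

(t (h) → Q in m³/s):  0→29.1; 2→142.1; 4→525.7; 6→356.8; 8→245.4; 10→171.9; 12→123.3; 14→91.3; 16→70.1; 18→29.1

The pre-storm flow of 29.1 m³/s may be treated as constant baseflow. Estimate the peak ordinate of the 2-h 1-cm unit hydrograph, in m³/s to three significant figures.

U_p ≈ 826 m³/s

Direct runoff: 0.0, 113.0, 496.6, 327.7, 216.3, 142.8, 94.2, 62.2, 41.0, 0.0 m³/s; ΣQ_DR = 1494 m³/s, peak = 496.6 m³/s.
Runoff depth d = ΣQ_DR·Δt / A = 1494 × 7200 / (1790 km²) = 6.009 mm.
The 1-cm UH is the DRH scaled by (10 mm)/d, so U_p = 496.6 × 10/6.009 = 826 m³/s.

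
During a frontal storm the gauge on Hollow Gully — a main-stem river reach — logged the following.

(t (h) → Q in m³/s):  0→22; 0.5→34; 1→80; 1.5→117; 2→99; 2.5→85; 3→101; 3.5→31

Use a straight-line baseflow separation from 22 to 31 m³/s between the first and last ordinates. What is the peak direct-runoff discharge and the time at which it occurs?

Subtracting baseflow gives direct-runoff ordinates: 0.00, 10.71, 55.43, 91.14, 71.86, 56.57, 71.29, 0.00 m³/s.
The maximum is 91.14 m³/s, occurring at the reading for t = 1.5 h.

Q_p = 91.14 m³/s at t = 1.5 h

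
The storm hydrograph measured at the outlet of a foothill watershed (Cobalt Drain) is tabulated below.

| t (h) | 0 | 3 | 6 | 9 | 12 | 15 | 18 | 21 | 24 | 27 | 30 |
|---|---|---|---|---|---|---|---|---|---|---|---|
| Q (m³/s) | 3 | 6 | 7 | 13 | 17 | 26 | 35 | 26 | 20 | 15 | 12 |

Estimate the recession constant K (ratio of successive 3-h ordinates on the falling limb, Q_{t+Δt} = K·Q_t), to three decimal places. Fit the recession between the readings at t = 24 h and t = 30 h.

K ≈ 0.775

Using the recession-limb readings at t = 24 h and t = 30 h: Q falls from 20 to 12 m³/s over 2 intervals.
K = (Q₂/Q₁)^(1/2) = (12/20)^(1/2) = 0.775.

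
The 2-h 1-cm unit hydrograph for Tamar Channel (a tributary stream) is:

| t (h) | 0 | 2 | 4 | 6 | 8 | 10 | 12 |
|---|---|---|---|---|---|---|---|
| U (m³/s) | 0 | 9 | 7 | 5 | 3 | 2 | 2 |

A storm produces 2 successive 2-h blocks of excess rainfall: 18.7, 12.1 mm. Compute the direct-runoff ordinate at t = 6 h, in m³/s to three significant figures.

By discrete convolution, Q_j = Σ (P_i / 10 mm) · U_{j−i}.
At t = 6 h (j=3): Q = (18.7/10)·5 + (12.1/10)·7 = 17.8 m³/s.

Q ≈ 17.8 m³/s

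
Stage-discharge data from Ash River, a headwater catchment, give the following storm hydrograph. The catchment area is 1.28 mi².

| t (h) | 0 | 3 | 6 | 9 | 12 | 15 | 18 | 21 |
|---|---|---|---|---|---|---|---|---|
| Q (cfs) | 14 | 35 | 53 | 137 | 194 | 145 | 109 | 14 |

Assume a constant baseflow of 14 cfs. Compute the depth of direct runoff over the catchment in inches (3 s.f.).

d ≈ 2.14 in

Direct runoff: 0.0, 21.0, 39.0, 123.0, 180.0, 131.0, 95.0, 0.0 cfs; ΣQ_DR = 589.0 cfs.
V = ΣQ_DR · Δt = 589.0 × 10800 s = 6.361 × 10^6 ft³.
Over A = 1.28 mi², depth = V / A = 2.14 in.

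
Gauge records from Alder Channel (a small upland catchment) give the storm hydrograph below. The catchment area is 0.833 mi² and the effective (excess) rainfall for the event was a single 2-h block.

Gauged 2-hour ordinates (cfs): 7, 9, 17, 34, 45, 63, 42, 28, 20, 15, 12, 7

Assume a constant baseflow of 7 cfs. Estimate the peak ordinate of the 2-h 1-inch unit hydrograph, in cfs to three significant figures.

Direct runoff: 0.0, 2.0, 10.0, 27.0, 38.0, 56.0, 35.0, 21.0, 13.0, 8.0, 5.0, 0.0 cfs; ΣQ_DR = 215.0 cfs, peak = 56.0 cfs.
Runoff depth d = ΣQ_DR·Δt / A = 215.0 × 7200 / (0.833 mi²) = 0.7999 in.
The 1-inch UH is the DRH scaled by (1 in)/d, so U_p = 56.0 × 1/0.7999 = 70.0 cfs.

U_p ≈ 70.0 cfs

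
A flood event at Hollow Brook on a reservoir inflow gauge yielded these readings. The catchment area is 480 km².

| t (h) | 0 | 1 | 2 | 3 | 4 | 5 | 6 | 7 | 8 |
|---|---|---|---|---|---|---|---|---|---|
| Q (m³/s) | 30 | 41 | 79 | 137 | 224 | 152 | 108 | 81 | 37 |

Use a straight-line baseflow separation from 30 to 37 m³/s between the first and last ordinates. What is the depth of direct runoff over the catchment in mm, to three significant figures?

d ≈ 4.41 mm

Direct runoff: 0.00, 10.12, 47.25, 104.38, 190.50, 117.62, 72.75, 44.88, 0.00 m³/s; ΣQ_DR = 587.5 m³/s.
V = ΣQ_DR · Δt = 587.5 × 3600 s = 2.115 × 10^6 m³.
Over A = 480 km², depth = V / A = 4.41 mm.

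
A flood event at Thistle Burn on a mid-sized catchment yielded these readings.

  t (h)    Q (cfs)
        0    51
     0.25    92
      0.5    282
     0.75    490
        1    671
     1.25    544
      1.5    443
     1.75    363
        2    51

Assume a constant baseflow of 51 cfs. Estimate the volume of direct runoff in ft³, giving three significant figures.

V ≈ 2.28 × 10^6 ft³

Direct-runoff ordinates (Q − Q_b): 0.0, 41.0, 231.0, 439.0, 620.0, 493.0, 392.0, 312.0, 0.0 cfs.
ΣQ_DR = 2528 cfs.
With Δt = 0.25 h = 900 s, V = ΣQ_DR · Δt = 2528 × 900 = 2.28 × 10^6 ft³.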